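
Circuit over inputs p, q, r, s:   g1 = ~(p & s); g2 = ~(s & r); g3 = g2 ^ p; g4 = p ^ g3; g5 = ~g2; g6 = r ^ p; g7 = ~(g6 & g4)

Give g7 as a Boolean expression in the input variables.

g2 = ~(s & r)
g3 = g2 ^ p = (~(s & r)) ^ p
g4 = p ^ g3 = p ^ ((~(s & r)) ^ p)
g6 = r ^ p
g7 = ~(g6 & g4) = ~((r ^ p) & (p ^ ((~(s & r)) ^ p)))

~((r ^ p) & (p ^ ((~(s & r)) ^ p)))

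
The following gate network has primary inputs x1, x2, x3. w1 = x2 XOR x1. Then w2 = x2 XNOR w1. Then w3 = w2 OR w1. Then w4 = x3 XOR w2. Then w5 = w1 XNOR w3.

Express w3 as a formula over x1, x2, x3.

(x2 XNOR (x2 XOR x1)) OR (x2 XOR x1)

w1 = x2 XOR x1
w2 = x2 XNOR w1 = x2 XNOR (x2 XOR x1)
w3 = w2 OR w1 = (x2 XNOR (x2 XOR x1)) OR (x2 XOR x1)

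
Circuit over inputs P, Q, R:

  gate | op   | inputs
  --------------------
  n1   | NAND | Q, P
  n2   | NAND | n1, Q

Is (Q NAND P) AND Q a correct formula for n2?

n1 = Q NAND P
n2 = n1 NAND Q = (Q NAND P) NAND Q
At P=0, Q=0, R=0: circuit gives 1, formula gives 0.

No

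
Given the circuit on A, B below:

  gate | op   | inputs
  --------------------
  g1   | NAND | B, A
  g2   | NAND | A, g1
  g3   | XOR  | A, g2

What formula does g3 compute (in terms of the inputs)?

g1 = B NAND A
g2 = A NAND g1 = A NAND (B NAND A)
g3 = A XOR g2 = A XOR (A NAND (B NAND A))

A XOR (A NAND (B NAND A))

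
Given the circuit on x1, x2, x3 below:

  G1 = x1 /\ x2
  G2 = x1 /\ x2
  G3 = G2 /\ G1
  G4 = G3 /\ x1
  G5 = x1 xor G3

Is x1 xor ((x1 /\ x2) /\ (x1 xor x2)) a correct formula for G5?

No

G1 = x1 /\ x2
G2 = x1 /\ x2
G3 = G2 /\ G1 = (x1 /\ x2) /\ (x1 /\ x2)
G5 = x1 xor G3 = x1 xor ((x1 /\ x2) /\ (x1 /\ x2))
At x1=1, x2=1, x3=0: circuit gives 0, formula gives 1.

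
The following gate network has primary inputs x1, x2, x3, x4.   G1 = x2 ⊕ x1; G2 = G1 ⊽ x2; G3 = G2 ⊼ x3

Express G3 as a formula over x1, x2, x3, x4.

G1 = x2 ⊕ x1
G2 = G1 ⊽ x2 = (x2 ⊕ x1) ⊽ x2
G3 = G2 ⊼ x3 = ((x2 ⊕ x1) ⊽ x2) ⊼ x3

((x2 ⊕ x1) ⊽ x2) ⊼ x3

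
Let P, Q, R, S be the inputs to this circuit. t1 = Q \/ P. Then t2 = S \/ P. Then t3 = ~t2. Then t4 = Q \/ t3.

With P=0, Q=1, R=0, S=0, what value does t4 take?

1

t2 = 0 \/ 0 = 0
t3 = ~0 = 1
t4 = 1 \/ 1 = 1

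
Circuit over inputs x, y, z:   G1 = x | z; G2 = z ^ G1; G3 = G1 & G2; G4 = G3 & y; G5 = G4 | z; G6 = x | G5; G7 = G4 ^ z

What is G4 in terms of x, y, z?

((x | z) & (z ^ (x | z))) & y

G1 = x | z
G2 = z ^ G1 = z ^ (x | z)
G3 = G1 & G2 = (x | z) & (z ^ (x | z))
G4 = G3 & y = ((x | z) & (z ^ (x | z))) & y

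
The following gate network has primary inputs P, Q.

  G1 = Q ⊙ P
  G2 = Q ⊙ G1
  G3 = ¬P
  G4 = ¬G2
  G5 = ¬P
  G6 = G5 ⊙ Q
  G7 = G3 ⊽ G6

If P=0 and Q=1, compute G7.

G3 = ¬0 = 1
G5 = ¬0 = 1
G6 = 1 ⊙ 1 = 1
G7 = 1 ⊽ 1 = 0

0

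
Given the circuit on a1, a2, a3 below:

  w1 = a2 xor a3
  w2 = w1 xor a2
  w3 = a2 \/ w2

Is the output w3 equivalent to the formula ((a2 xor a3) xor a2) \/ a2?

w1 = a2 xor a3
w2 = w1 xor a2 = (a2 xor a3) xor a2
w3 = a2 \/ w2 = a2 \/ ((a2 xor a3) xor a2)
At a1=0, a2=0, a3=0: circuit gives 0, formula gives 0.
At a1=0, a2=0, a3=1: circuit gives 1, formula gives 1.
Agrees on all 8 inputs.

Yes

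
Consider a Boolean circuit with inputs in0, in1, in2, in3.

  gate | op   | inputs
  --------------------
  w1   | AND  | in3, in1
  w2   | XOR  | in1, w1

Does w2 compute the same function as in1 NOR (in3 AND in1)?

No

w1 = in3 AND in1
w2 = in1 XOR w1 = in1 XOR (in3 AND in1)
At in0=0, in1=0, in2=0, in3=0: circuit gives 0, formula gives 1.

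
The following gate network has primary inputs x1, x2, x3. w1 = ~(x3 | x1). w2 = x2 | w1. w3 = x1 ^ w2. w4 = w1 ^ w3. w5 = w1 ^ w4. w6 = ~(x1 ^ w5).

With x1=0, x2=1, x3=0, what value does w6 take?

0

w1 = ~(0 | 0) = 1
w2 = 1 | 1 = 1
w3 = 0 ^ 1 = 1
w4 = 1 ^ 1 = 0
w5 = 1 ^ 0 = 1
w6 = ~(0 ^ 1) = 0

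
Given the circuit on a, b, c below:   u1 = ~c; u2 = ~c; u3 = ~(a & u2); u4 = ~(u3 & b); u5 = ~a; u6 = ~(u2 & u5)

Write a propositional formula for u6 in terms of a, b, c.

~(~c & ~a)

u2 = ~c
u5 = ~a
u6 = ~(u2 & u5) = ~(~c & ~a)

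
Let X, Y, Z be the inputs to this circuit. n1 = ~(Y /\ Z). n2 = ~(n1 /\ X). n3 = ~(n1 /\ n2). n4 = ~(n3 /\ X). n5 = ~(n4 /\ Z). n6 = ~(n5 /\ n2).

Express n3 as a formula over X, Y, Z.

~((~(Y /\ Z)) /\ (~((~(Y /\ Z)) /\ X)))

n1 = ~(Y /\ Z)
n2 = ~(n1 /\ X) = ~((~(Y /\ Z)) /\ X)
n3 = ~(n1 /\ n2) = ~((~(Y /\ Z)) /\ (~((~(Y /\ Z)) /\ X)))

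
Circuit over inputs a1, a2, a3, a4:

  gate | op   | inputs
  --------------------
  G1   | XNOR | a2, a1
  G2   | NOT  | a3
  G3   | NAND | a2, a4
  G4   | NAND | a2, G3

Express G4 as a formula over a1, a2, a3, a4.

a2 NAND (a2 NAND a4)

G3 = a2 NAND a4
G4 = a2 NAND G3 = a2 NAND (a2 NAND a4)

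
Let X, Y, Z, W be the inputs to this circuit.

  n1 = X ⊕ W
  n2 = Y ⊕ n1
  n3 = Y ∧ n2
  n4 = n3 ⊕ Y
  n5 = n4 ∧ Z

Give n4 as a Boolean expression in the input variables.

(Y ∧ (Y ⊕ (X ⊕ W))) ⊕ Y

n1 = X ⊕ W
n2 = Y ⊕ n1 = Y ⊕ (X ⊕ W)
n3 = Y ∧ n2 = Y ∧ (Y ⊕ (X ⊕ W))
n4 = n3 ⊕ Y = (Y ∧ (Y ⊕ (X ⊕ W))) ⊕ Y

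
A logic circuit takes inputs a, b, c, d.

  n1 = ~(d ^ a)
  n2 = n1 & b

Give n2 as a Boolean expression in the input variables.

(~(d ^ a)) & b

n1 = ~(d ^ a)
n2 = n1 & b = (~(d ^ a)) & b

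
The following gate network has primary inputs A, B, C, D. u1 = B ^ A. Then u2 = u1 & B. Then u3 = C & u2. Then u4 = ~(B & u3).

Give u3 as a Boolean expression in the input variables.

u1 = B ^ A
u2 = u1 & B = (B ^ A) & B
u3 = C & u2 = C & ((B ^ A) & B)

C & ((B ^ A) & B)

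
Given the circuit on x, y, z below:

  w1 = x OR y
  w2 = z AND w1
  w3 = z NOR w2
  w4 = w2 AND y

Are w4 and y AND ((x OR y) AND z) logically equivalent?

Yes

w1 = x OR y
w2 = z AND w1 = z AND (x OR y)
w4 = w2 AND y = (z AND (x OR y)) AND y
At x=0, y=0, z=0: circuit gives 0, formula gives 0.
At x=0, y=1, z=1: circuit gives 1, formula gives 1.
Agrees on all 8 inputs.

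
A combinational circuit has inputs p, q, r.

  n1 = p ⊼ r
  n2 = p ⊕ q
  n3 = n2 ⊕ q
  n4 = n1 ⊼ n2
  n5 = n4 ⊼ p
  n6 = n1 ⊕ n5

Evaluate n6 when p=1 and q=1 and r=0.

1

n1 = 1 ⊼ 0 = 1
n2 = 1 ⊕ 1 = 0
n4 = 1 ⊼ 0 = 1
n5 = 1 ⊼ 1 = 0
n6 = 1 ⊕ 0 = 1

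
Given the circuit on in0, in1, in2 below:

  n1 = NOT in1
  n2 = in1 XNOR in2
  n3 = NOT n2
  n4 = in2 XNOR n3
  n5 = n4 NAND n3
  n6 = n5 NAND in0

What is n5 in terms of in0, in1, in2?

n2 = in1 XNOR in2
n3 = NOT n2 = NOT (in1 XNOR in2)
n4 = in2 XNOR n3 = in2 XNOR NOT (in1 XNOR in2)
n5 = n4 NAND n3 = (in2 XNOR NOT (in1 XNOR in2)) NAND NOT (in1 XNOR in2)

(in2 XNOR NOT (in1 XNOR in2)) NAND NOT (in1 XNOR in2)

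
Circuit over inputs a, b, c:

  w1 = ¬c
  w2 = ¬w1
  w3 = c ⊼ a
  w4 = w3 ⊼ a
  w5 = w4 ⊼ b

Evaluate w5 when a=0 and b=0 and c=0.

w3 = 0 ⊼ 0 = 1
w4 = 1 ⊼ 0 = 1
w5 = 1 ⊼ 0 = 1

1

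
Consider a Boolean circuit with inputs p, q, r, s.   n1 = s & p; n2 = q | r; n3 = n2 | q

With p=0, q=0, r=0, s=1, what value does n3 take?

n2 = 0 | 0 = 0
n3 = 0 | 0 = 0

0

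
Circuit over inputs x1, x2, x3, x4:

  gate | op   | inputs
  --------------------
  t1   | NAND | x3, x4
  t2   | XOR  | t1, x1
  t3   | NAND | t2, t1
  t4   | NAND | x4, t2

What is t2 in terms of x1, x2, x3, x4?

(x3 NAND x4) XOR x1

t1 = x3 NAND x4
t2 = t1 XOR x1 = (x3 NAND x4) XOR x1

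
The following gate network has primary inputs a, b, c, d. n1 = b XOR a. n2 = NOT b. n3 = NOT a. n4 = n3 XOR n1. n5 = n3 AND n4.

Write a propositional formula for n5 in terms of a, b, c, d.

n1 = b XOR a
n3 = NOT a
n4 = n3 XOR n1 = NOT a XOR (b XOR a)
n5 = n3 AND n4 = NOT a AND (NOT a XOR (b XOR a))

NOT a AND (NOT a XOR (b XOR a))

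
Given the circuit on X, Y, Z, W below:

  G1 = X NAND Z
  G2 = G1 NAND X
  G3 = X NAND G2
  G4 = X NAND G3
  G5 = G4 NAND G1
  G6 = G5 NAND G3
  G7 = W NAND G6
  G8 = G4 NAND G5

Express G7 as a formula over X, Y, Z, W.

W NAND (((X NAND (X NAND ((X NAND Z) NAND X))) NAND (X NAND Z)) NAND (X NAND ((X NAND Z) NAND X)))

G1 = X NAND Z
G2 = G1 NAND X = (X NAND Z) NAND X
G3 = X NAND G2 = X NAND ((X NAND Z) NAND X)
G4 = X NAND G3 = X NAND (X NAND ((X NAND Z) NAND X))
G5 = G4 NAND G1 = (X NAND (X NAND ((X NAND Z) NAND X))) NAND (X NAND Z)
G6 = G5 NAND G3 = ((X NAND (X NAND ((X NAND Z) NAND X))) NAND (X NAND Z)) NAND (X NAND ((X NAND Z) NAND X))
G7 = W NAND G6 = W NAND (((X NAND (X NAND ((X NAND Z) NAND X))) NAND (X NAND Z)) NAND (X NAND ((X NAND Z) NAND X)))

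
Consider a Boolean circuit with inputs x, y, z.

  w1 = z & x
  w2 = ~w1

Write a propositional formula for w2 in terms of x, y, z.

~(z & x)

w1 = z & x
w2 = ~w1 = ~(z & x)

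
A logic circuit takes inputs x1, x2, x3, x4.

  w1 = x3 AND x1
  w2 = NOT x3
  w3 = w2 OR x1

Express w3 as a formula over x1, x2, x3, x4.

NOT x3 OR x1

w2 = NOT x3
w3 = w2 OR x1 = NOT x3 OR x1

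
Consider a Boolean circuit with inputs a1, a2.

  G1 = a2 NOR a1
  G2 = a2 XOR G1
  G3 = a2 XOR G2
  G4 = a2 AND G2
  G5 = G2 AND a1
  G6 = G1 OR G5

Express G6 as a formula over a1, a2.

G1 = a2 NOR a1
G2 = a2 XOR G1 = a2 XOR (a2 NOR a1)
G5 = G2 AND a1 = (a2 XOR (a2 NOR a1)) AND a1
G6 = G1 OR G5 = (a2 NOR a1) OR ((a2 XOR (a2 NOR a1)) AND a1)

(a2 NOR a1) OR ((a2 XOR (a2 NOR a1)) AND a1)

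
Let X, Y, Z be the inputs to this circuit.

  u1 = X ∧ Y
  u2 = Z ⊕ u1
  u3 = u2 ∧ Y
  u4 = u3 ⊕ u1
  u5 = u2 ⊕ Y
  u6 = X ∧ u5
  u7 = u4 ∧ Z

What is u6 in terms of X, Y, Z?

X ∧ ((Z ⊕ (X ∧ Y)) ⊕ Y)

u1 = X ∧ Y
u2 = Z ⊕ u1 = Z ⊕ (X ∧ Y)
u5 = u2 ⊕ Y = (Z ⊕ (X ∧ Y)) ⊕ Y
u6 = X ∧ u5 = X ∧ ((Z ⊕ (X ∧ Y)) ⊕ Y)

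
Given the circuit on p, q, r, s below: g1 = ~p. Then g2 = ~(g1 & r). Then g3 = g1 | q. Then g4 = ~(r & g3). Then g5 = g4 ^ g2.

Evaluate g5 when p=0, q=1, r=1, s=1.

0

g1 = ~0 = 1
g2 = ~(1 & 1) = 0
g3 = 1 | 1 = 1
g4 = ~(1 & 1) = 0
g5 = 0 ^ 0 = 0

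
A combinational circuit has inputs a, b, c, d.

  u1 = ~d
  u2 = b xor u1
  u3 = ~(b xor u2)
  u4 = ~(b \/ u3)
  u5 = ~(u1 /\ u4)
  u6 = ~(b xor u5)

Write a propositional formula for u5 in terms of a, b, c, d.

u1 = ~d
u2 = b xor u1 = b xor ~d
u3 = ~(b xor u2) = ~(b xor (b xor ~d))
u4 = ~(b \/ u3) = ~(b \/ (~(b xor (b xor ~d))))
u5 = ~(u1 /\ u4) = ~(~d /\ (~(b \/ (~(b xor (b xor ~d))))))

~(~d /\ (~(b \/ (~(b xor (b xor ~d))))))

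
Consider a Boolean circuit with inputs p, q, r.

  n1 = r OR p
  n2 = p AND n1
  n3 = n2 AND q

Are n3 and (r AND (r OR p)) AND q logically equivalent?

n1 = r OR p
n2 = p AND n1 = p AND (r OR p)
n3 = n2 AND q = (p AND (r OR p)) AND q
At p=0, q=1, r=1: circuit gives 0, formula gives 1.

No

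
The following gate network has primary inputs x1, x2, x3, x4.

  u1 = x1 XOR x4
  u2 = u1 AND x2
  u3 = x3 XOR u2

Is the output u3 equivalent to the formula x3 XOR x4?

No

u1 = x1 XOR x4
u2 = u1 AND x2 = (x1 XOR x4) AND x2
u3 = x3 XOR u2 = x3 XOR ((x1 XOR x4) AND x2)
At x1=0, x2=0, x3=0, x4=1: circuit gives 0, formula gives 1.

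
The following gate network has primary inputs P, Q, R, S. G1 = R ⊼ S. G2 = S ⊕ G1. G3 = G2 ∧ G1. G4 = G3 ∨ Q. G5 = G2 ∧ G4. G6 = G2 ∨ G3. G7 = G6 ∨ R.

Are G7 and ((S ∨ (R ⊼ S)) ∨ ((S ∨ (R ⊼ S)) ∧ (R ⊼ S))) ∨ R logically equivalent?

No

G1 = R ⊼ S
G2 = S ⊕ G1 = S ⊕ (R ⊼ S)
G3 = G2 ∧ G1 = (S ⊕ (R ⊼ S)) ∧ (R ⊼ S)
G6 = G2 ∨ G3 = (S ⊕ (R ⊼ S)) ∨ ((S ⊕ (R ⊼ S)) ∧ (R ⊼ S))
G7 = G6 ∨ R = ((S ⊕ (R ⊼ S)) ∨ ((S ⊕ (R ⊼ S)) ∧ (R ⊼ S))) ∨ R
At P=0, Q=0, R=0, S=1: circuit gives 0, formula gives 1.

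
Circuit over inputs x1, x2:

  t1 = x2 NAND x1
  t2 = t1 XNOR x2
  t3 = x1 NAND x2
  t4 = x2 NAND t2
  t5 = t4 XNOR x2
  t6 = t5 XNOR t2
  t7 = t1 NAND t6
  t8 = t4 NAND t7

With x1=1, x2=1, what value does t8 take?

t1 = 1 NAND 1 = 0
t2 = 0 XNOR 1 = 0
t4 = 1 NAND 0 = 1
t5 = 1 XNOR 1 = 1
t6 = 1 XNOR 0 = 0
t7 = 0 NAND 0 = 1
t8 = 1 NAND 1 = 0

0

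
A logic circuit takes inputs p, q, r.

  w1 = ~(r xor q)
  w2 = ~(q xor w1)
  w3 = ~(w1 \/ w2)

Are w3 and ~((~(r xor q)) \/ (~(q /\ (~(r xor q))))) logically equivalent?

w1 = ~(r xor q)
w2 = ~(q xor w1) = ~(q xor (~(r xor q)))
w3 = ~(w1 \/ w2) = ~((~(r xor q)) \/ (~(q xor (~(r xor q)))))
At p=0, q=1, r=0: circuit gives 1, formula gives 0.

No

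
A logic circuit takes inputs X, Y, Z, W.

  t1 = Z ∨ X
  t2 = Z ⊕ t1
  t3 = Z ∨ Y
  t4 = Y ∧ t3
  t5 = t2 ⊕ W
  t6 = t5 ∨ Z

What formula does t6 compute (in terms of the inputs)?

((Z ⊕ (Z ∨ X)) ⊕ W) ∨ Z

t1 = Z ∨ X
t2 = Z ⊕ t1 = Z ⊕ (Z ∨ X)
t5 = t2 ⊕ W = (Z ⊕ (Z ∨ X)) ⊕ W
t6 = t5 ∨ Z = ((Z ⊕ (Z ∨ X)) ⊕ W) ∨ Z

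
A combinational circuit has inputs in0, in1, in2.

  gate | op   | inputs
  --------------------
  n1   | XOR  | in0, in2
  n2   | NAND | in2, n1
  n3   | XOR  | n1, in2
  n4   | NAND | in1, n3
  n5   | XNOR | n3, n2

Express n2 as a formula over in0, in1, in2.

n1 = in0 XOR in2
n2 = in2 NAND n1 = in2 NAND (in0 XOR in2)

in2 NAND (in0 XOR in2)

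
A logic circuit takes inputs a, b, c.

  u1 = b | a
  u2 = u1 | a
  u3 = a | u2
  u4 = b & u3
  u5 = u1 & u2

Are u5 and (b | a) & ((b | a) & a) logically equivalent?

No

u1 = b | a
u2 = u1 | a = (b | a) | a
u5 = u1 & u2 = (b | a) & ((b | a) | a)
At a=0, b=1, c=0: circuit gives 1, formula gives 0.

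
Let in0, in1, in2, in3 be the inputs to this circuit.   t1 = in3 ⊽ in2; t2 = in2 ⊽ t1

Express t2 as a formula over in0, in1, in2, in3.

t1 = in3 ⊽ in2
t2 = in2 ⊽ t1 = in2 ⊽ (in3 ⊽ in2)

in2 ⊽ (in3 ⊽ in2)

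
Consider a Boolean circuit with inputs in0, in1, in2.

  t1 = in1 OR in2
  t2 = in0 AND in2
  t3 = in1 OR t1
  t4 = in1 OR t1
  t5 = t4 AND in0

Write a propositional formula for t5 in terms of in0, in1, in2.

(in1 OR (in1 OR in2)) AND in0

t1 = in1 OR in2
t4 = in1 OR t1 = in1 OR (in1 OR in2)
t5 = t4 AND in0 = (in1 OR (in1 OR in2)) AND in0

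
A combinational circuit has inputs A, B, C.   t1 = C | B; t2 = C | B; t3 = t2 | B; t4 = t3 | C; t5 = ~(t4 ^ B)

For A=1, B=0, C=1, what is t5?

t2 = 1 | 0 = 1
t3 = 1 | 0 = 1
t4 = 1 | 1 = 1
t5 = ~(1 ^ 0) = 0

0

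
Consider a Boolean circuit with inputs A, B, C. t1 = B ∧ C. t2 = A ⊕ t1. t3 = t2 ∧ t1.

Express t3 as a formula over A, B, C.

t1 = B ∧ C
t2 = A ⊕ t1 = A ⊕ (B ∧ C)
t3 = t2 ∧ t1 = (A ⊕ (B ∧ C)) ∧ (B ∧ C)

(A ⊕ (B ∧ C)) ∧ (B ∧ C)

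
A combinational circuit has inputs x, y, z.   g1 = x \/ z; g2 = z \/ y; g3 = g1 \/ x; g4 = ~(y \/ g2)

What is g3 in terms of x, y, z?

g1 = x \/ z
g3 = g1 \/ x = (x \/ z) \/ x

(x \/ z) \/ x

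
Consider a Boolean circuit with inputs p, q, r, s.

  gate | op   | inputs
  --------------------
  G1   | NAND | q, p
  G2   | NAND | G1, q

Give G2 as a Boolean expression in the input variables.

(q NAND p) NAND q

G1 = q NAND p
G2 = G1 NAND q = (q NAND p) NAND q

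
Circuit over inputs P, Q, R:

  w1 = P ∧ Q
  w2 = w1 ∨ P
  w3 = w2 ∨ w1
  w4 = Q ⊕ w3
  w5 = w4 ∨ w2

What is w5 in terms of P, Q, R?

w1 = P ∧ Q
w2 = w1 ∨ P = (P ∧ Q) ∨ P
w3 = w2 ∨ w1 = ((P ∧ Q) ∨ P) ∨ (P ∧ Q)
w4 = Q ⊕ w3 = Q ⊕ (((P ∧ Q) ∨ P) ∨ (P ∧ Q))
w5 = w4 ∨ w2 = (Q ⊕ (((P ∧ Q) ∨ P) ∨ (P ∧ Q))) ∨ ((P ∧ Q) ∨ P)

(Q ⊕ (((P ∧ Q) ∨ P) ∨ (P ∧ Q))) ∨ ((P ∧ Q) ∨ P)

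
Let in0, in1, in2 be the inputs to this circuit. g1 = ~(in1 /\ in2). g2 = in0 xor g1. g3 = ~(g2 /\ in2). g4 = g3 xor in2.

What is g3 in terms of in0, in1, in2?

g1 = ~(in1 /\ in2)
g2 = in0 xor g1 = in0 xor (~(in1 /\ in2))
g3 = ~(g2 /\ in2) = ~((in0 xor (~(in1 /\ in2))) /\ in2)

~((in0 xor (~(in1 /\ in2))) /\ in2)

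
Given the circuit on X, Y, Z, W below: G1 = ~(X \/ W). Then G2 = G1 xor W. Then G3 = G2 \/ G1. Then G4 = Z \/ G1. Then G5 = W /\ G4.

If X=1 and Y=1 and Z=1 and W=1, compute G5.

1

G1 = ~(1 \/ 1) = 0
G4 = 1 \/ 0 = 1
G5 = 1 /\ 1 = 1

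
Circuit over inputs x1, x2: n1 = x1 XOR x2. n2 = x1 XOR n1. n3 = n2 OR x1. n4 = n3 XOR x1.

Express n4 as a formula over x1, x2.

((x1 XOR (x1 XOR x2)) OR x1) XOR x1

n1 = x1 XOR x2
n2 = x1 XOR n1 = x1 XOR (x1 XOR x2)
n3 = n2 OR x1 = (x1 XOR (x1 XOR x2)) OR x1
n4 = n3 XOR x1 = ((x1 XOR (x1 XOR x2)) OR x1) XOR x1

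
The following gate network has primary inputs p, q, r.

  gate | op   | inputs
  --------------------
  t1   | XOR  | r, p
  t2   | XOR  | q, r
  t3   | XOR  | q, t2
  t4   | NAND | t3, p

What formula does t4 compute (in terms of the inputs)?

(q XOR (q XOR r)) NAND p

t2 = q XOR r
t3 = q XOR t2 = q XOR (q XOR r)
t4 = t3 NAND p = (q XOR (q XOR r)) NAND p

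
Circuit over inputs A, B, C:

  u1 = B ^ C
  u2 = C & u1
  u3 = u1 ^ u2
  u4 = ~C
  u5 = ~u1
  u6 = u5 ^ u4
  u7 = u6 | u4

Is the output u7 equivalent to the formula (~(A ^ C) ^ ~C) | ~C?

No

u1 = B ^ C
u4 = ~C
u5 = ~u1 = ~(B ^ C)
u6 = u5 ^ u4 = ~(B ^ C) ^ ~C
u7 = u6 | u4 = (~(B ^ C) ^ ~C) | ~C
At A=0, B=1, C=1: circuit gives 1, formula gives 0.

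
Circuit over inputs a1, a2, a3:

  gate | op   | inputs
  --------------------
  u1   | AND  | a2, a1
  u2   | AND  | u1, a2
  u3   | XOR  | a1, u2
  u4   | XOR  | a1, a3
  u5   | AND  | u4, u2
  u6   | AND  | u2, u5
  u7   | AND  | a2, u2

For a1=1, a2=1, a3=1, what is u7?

1

u1 = 1 AND 1 = 1
u2 = 1 AND 1 = 1
u7 = 1 AND 1 = 1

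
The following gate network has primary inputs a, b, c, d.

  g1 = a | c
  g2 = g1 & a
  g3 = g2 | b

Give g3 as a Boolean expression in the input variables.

g1 = a | c
g2 = g1 & a = (a | c) & a
g3 = g2 | b = ((a | c) & a) | b

((a | c) & a) | b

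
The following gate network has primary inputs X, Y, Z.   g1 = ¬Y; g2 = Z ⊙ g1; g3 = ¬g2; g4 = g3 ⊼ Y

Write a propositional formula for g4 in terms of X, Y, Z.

¬(Z ⊙ ¬Y) ⊼ Y

g1 = ¬Y
g2 = Z ⊙ g1 = Z ⊙ ¬Y
g3 = ¬g2 = ¬(Z ⊙ ¬Y)
g4 = g3 ⊼ Y = ¬(Z ⊙ ¬Y) ⊼ Y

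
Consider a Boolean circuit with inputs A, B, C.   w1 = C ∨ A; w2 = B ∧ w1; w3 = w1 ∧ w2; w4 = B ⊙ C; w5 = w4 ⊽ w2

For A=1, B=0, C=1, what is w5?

w1 = 1 ∨ 1 = 1
w2 = 0 ∧ 1 = 0
w4 = 0 ⊙ 1 = 0
w5 = 0 ⊽ 0 = 1

1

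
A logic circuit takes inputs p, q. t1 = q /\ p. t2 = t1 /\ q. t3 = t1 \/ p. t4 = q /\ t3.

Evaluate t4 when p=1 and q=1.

1

t1 = 1 /\ 1 = 1
t3 = 1 \/ 1 = 1
t4 = 1 /\ 1 = 1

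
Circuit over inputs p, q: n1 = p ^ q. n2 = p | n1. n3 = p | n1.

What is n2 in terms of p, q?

p | (p ^ q)

n1 = p ^ q
n2 = p | n1 = p | (p ^ q)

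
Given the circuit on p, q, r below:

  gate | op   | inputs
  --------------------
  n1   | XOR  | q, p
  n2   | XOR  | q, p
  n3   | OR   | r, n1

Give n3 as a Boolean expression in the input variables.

r OR (q XOR p)

n1 = q XOR p
n3 = r OR n1 = r OR (q XOR p)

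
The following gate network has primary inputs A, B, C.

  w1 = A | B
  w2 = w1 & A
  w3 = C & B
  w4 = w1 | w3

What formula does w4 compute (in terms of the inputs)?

w1 = A | B
w3 = C & B
w4 = w1 | w3 = (A | B) | (C & B)

(A | B) | (C & B)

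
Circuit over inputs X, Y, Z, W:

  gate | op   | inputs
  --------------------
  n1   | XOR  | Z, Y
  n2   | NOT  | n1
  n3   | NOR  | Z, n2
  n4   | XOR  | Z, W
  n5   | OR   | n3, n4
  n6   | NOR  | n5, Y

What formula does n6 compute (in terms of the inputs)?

((Z NOR NOT (Z XOR Y)) OR (Z XOR W)) NOR Y

n1 = Z XOR Y
n2 = NOT n1 = NOT (Z XOR Y)
n3 = Z NOR n2 = Z NOR NOT (Z XOR Y)
n4 = Z XOR W
n5 = n3 OR n4 = (Z NOR NOT (Z XOR Y)) OR (Z XOR W)
n6 = n5 NOR Y = ((Z NOR NOT (Z XOR Y)) OR (Z XOR W)) NOR Y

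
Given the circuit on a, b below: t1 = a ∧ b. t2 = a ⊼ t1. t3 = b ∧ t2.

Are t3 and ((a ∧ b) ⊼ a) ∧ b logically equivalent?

Yes

t1 = a ∧ b
t2 = a ⊼ t1 = a ⊼ (a ∧ b)
t3 = b ∧ t2 = b ∧ (a ⊼ (a ∧ b))
At a=0, b=0: circuit gives 0, formula gives 0.
At a=0, b=1: circuit gives 1, formula gives 1.
Agrees on all 4 inputs.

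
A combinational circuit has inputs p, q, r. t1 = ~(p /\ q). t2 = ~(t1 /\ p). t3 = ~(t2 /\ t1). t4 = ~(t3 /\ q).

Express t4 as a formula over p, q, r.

t1 = ~(p /\ q)
t2 = ~(t1 /\ p) = ~((~(p /\ q)) /\ p)
t3 = ~(t2 /\ t1) = ~((~((~(p /\ q)) /\ p)) /\ (~(p /\ q)))
t4 = ~(t3 /\ q) = ~((~((~((~(p /\ q)) /\ p)) /\ (~(p /\ q)))) /\ q)

~((~((~((~(p /\ q)) /\ p)) /\ (~(p /\ q)))) /\ q)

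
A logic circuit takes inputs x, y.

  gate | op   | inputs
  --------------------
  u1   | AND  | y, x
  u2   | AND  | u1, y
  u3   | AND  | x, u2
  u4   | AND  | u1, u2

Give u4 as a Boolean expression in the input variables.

(y AND x) AND ((y AND x) AND y)

u1 = y AND x
u2 = u1 AND y = (y AND x) AND y
u4 = u1 AND u2 = (y AND x) AND ((y AND x) AND y)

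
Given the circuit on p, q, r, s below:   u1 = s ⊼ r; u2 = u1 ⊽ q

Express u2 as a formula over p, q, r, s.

u1 = s ⊼ r
u2 = u1 ⊽ q = (s ⊼ r) ⊽ q

(s ⊼ r) ⊽ q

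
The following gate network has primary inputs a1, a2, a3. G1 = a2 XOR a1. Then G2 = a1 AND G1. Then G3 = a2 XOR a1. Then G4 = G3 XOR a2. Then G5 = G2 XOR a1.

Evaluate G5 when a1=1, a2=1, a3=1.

1

G1 = 1 XOR 1 = 0
G2 = 1 AND 0 = 0
G5 = 0 XOR 1 = 1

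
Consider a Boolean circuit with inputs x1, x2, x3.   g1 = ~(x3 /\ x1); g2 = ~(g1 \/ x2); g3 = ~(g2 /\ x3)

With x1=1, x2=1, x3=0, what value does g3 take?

g1 = ~(0 /\ 1) = 1
g2 = ~(1 \/ 1) = 0
g3 = ~(0 /\ 0) = 1

1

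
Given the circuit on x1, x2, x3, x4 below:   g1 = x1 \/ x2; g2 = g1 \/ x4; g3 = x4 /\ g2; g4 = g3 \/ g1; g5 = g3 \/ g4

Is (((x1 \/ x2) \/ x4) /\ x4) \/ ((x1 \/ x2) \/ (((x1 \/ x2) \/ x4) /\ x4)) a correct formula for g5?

g1 = x1 \/ x2
g2 = g1 \/ x4 = (x1 \/ x2) \/ x4
g3 = x4 /\ g2 = x4 /\ ((x1 \/ x2) \/ x4)
g4 = g3 \/ g1 = (x4 /\ ((x1 \/ x2) \/ x4)) \/ (x1 \/ x2)
g5 = g3 \/ g4 = (x4 /\ ((x1 \/ x2) \/ x4)) \/ ((x4 /\ ((x1 \/ x2) \/ x4)) \/ (x1 \/ x2))
At x1=0, x2=0, x3=0, x4=0: circuit gives 0, formula gives 0.
At x1=0, x2=0, x3=0, x4=1: circuit gives 1, formula gives 1.
Agrees on all 16 inputs.

Yes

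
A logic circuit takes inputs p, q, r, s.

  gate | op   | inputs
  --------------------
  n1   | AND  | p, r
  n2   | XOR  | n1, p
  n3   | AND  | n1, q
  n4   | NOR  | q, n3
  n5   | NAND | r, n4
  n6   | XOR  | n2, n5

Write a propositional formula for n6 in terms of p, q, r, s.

((p AND r) XOR p) XOR (r NAND (q NOR ((p AND r) AND q)))

n1 = p AND r
n2 = n1 XOR p = (p AND r) XOR p
n3 = n1 AND q = (p AND r) AND q
n4 = q NOR n3 = q NOR ((p AND r) AND q)
n5 = r NAND n4 = r NAND (q NOR ((p AND r) AND q))
n6 = n2 XOR n5 = ((p AND r) XOR p) XOR (r NAND (q NOR ((p AND r) AND q)))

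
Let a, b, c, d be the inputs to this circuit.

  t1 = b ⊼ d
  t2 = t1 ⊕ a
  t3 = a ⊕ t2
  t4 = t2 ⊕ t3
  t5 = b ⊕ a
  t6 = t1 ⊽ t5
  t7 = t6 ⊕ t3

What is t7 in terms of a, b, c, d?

t1 = b ⊼ d
t2 = t1 ⊕ a = (b ⊼ d) ⊕ a
t3 = a ⊕ t2 = a ⊕ ((b ⊼ d) ⊕ a)
t5 = b ⊕ a
t6 = t1 ⊽ t5 = (b ⊼ d) ⊽ (b ⊕ a)
t7 = t6 ⊕ t3 = ((b ⊼ d) ⊽ (b ⊕ a)) ⊕ (a ⊕ ((b ⊼ d) ⊕ a))

((b ⊼ d) ⊽ (b ⊕ a)) ⊕ (a ⊕ ((b ⊼ d) ⊕ a))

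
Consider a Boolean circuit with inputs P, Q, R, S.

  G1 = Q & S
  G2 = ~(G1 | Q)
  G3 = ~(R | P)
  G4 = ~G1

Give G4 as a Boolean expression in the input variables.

G1 = Q & S
G4 = ~G1 = ~(Q & S)

~(Q & S)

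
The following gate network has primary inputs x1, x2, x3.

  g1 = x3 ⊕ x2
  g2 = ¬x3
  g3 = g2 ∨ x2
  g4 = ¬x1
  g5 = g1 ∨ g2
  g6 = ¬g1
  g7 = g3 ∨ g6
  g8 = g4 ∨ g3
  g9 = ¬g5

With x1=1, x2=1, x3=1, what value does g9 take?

g1 = 1 ⊕ 1 = 0
g2 = ¬1 = 0
g5 = 0 ∨ 0 = 0
g9 = ¬0 = 1

1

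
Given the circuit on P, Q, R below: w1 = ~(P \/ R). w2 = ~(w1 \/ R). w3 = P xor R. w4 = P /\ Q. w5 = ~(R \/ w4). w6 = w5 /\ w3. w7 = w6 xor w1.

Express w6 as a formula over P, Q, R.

(~(R \/ (P /\ Q))) /\ (P xor R)

w3 = P xor R
w4 = P /\ Q
w5 = ~(R \/ w4) = ~(R \/ (P /\ Q))
w6 = w5 /\ w3 = (~(R \/ (P /\ Q))) /\ (P xor R)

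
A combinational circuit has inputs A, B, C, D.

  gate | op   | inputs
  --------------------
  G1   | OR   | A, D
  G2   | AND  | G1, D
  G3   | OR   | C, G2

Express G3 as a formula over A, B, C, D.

C OR ((A OR D) AND D)

G1 = A OR D
G2 = G1 AND D = (A OR D) AND D
G3 = C OR G2 = C OR ((A OR D) AND D)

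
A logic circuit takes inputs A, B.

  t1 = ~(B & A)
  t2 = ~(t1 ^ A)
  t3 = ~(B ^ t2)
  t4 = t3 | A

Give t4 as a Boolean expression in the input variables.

t1 = ~(B & A)
t2 = ~(t1 ^ A) = ~((~(B & A)) ^ A)
t3 = ~(B ^ t2) = ~(B ^ (~((~(B & A)) ^ A)))
t4 = t3 | A = (~(B ^ (~((~(B & A)) ^ A)))) | A

(~(B ^ (~((~(B & A)) ^ A)))) | A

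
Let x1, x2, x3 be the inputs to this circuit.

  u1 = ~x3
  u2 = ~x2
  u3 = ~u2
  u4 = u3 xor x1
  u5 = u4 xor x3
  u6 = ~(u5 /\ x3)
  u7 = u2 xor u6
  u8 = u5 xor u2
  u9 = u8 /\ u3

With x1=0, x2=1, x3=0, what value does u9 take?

1

u2 = ~1 = 0
u3 = ~0 = 1
u4 = 1 xor 0 = 1
u5 = 1 xor 0 = 1
u8 = 1 xor 0 = 1
u9 = 1 /\ 1 = 1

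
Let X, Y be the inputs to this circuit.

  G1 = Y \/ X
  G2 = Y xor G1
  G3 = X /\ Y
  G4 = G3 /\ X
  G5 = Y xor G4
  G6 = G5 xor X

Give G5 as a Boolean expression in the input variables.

Y xor ((X /\ Y) /\ X)

G3 = X /\ Y
G4 = G3 /\ X = (X /\ Y) /\ X
G5 = Y xor G4 = Y xor ((X /\ Y) /\ X)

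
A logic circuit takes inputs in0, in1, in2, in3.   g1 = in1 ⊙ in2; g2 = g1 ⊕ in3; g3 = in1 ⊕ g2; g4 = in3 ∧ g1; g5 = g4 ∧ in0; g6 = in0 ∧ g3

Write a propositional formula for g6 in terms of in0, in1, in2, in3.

in0 ∧ (in1 ⊕ ((in1 ⊙ in2) ⊕ in3))

g1 = in1 ⊙ in2
g2 = g1 ⊕ in3 = (in1 ⊙ in2) ⊕ in3
g3 = in1 ⊕ g2 = in1 ⊕ ((in1 ⊙ in2) ⊕ in3)
g6 = in0 ∧ g3 = in0 ∧ (in1 ⊕ ((in1 ⊙ in2) ⊕ in3))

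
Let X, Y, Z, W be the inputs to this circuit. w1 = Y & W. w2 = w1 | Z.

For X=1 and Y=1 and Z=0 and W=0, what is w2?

w1 = 1 & 0 = 0
w2 = 0 | 0 = 0

0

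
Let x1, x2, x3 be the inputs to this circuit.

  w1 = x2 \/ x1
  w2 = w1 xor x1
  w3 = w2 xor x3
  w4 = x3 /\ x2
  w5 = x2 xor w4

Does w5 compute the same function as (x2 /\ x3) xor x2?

Yes

w4 = x3 /\ x2
w5 = x2 xor w4 = x2 xor (x3 /\ x2)
At x1=0, x2=0, x3=0: circuit gives 0, formula gives 0.
At x1=0, x2=1, x3=0: circuit gives 1, formula gives 1.
Agrees on all 8 inputs.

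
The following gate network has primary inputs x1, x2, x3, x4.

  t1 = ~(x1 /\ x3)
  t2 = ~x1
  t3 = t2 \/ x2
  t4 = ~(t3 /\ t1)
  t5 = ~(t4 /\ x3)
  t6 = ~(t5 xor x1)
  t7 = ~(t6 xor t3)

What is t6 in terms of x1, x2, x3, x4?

t1 = ~(x1 /\ x3)
t2 = ~x1
t3 = t2 \/ x2 = ~x1 \/ x2
t4 = ~(t3 /\ t1) = ~((~x1 \/ x2) /\ (~(x1 /\ x3)))
t5 = ~(t4 /\ x3) = ~((~((~x1 \/ x2) /\ (~(x1 /\ x3)))) /\ x3)
t6 = ~(t5 xor x1) = ~((~((~((~x1 \/ x2) /\ (~(x1 /\ x3)))) /\ x3)) xor x1)

~((~((~((~x1 \/ x2) /\ (~(x1 /\ x3)))) /\ x3)) xor x1)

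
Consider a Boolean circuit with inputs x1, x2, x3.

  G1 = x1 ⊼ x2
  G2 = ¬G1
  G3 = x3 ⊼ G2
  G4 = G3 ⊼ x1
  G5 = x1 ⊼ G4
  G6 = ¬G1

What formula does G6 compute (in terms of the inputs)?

¬(x1 ⊼ x2)

G1 = x1 ⊼ x2
G6 = ¬G1 = ¬(x1 ⊼ x2)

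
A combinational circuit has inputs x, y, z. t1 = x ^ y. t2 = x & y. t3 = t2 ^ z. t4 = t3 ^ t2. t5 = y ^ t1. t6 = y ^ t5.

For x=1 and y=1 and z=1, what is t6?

0

t1 = 1 ^ 1 = 0
t5 = 1 ^ 0 = 1
t6 = 1 ^ 1 = 0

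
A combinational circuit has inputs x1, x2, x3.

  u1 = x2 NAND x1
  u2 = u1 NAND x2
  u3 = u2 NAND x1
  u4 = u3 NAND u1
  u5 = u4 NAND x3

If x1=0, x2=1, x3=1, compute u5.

u1 = 1 NAND 0 = 1
u2 = 1 NAND 1 = 0
u3 = 0 NAND 0 = 1
u4 = 1 NAND 1 = 0
u5 = 0 NAND 1 = 1

1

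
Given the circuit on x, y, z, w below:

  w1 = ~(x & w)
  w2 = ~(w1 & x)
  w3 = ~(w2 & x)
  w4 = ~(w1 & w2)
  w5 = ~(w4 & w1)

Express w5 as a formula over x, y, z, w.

w1 = ~(x & w)
w2 = ~(w1 & x) = ~((~(x & w)) & x)
w4 = ~(w1 & w2) = ~((~(x & w)) & (~((~(x & w)) & x)))
w5 = ~(w4 & w1) = ~((~((~(x & w)) & (~((~(x & w)) & x)))) & (~(x & w)))

~((~((~(x & w)) & (~((~(x & w)) & x)))) & (~(x & w)))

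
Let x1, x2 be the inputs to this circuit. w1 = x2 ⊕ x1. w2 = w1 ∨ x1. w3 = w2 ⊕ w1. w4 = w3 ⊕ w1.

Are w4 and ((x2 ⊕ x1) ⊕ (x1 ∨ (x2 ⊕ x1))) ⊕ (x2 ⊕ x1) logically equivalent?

w1 = x2 ⊕ x1
w2 = w1 ∨ x1 = (x2 ⊕ x1) ∨ x1
w3 = w2 ⊕ w1 = ((x2 ⊕ x1) ∨ x1) ⊕ (x2 ⊕ x1)
w4 = w3 ⊕ w1 = (((x2 ⊕ x1) ∨ x1) ⊕ (x2 ⊕ x1)) ⊕ (x2 ⊕ x1)
At x1=0, x2=0: circuit gives 0, formula gives 0.
At x1=0, x2=1: circuit gives 1, formula gives 1.
Agrees on all 4 inputs.

Yes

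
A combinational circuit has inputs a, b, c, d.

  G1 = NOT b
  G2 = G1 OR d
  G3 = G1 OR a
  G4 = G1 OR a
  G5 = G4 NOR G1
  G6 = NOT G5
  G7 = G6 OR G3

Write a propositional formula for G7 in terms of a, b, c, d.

NOT ((NOT b OR a) NOR NOT b) OR (NOT b OR a)

G1 = NOT b
G3 = G1 OR a = NOT b OR a
G4 = G1 OR a = NOT b OR a
G5 = G4 NOR G1 = (NOT b OR a) NOR NOT b
G6 = NOT G5 = NOT ((NOT b OR a) NOR NOT b)
G7 = G6 OR G3 = NOT ((NOT b OR a) NOR NOT b) OR (NOT b OR a)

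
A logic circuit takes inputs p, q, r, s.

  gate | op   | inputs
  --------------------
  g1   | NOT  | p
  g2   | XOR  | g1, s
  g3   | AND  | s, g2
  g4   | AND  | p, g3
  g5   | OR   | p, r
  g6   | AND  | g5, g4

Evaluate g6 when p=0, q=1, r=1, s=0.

g1 = NOT 0 = 1
g2 = 1 XOR 0 = 1
g3 = 0 AND 1 = 0
g4 = 0 AND 0 = 0
g5 = 0 OR 1 = 1
g6 = 1 AND 0 = 0

0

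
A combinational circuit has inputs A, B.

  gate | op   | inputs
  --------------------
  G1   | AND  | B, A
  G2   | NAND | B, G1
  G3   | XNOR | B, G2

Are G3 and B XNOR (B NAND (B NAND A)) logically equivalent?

G1 = B AND A
G2 = B NAND G1 = B NAND (B AND A)
G3 = B XNOR G2 = B XNOR (B NAND (B AND A))
At A=0, B=1: circuit gives 1, formula gives 0.

No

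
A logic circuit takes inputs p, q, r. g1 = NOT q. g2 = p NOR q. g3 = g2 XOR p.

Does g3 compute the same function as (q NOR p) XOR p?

Yes

g2 = p NOR q
g3 = g2 XOR p = (p NOR q) XOR p
At p=0, q=1, r=0: circuit gives 0, formula gives 0.
At p=0, q=0, r=0: circuit gives 1, formula gives 1.
Agrees on all 8 inputs.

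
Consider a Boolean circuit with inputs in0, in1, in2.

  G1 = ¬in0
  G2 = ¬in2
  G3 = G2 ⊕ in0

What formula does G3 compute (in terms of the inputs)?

¬in2 ⊕ in0

G2 = ¬in2
G3 = G2 ⊕ in0 = ¬in2 ⊕ in0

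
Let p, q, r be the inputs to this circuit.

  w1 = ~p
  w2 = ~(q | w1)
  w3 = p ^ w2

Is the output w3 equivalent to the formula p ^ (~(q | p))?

w1 = ~p
w2 = ~(q | w1) = ~(q | ~p)
w3 = p ^ w2 = p ^ (~(q | ~p))
At p=0, q=0, r=0: circuit gives 0, formula gives 1.

No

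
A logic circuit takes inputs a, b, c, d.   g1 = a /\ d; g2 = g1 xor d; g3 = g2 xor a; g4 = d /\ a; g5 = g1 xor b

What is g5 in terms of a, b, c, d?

(a /\ d) xor b

g1 = a /\ d
g5 = g1 xor b = (a /\ d) xor b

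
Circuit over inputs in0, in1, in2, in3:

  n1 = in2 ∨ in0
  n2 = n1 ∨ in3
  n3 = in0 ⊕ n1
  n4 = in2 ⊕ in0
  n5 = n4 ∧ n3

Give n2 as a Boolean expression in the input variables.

n1 = in2 ∨ in0
n2 = n1 ∨ in3 = (in2 ∨ in0) ∨ in3

(in2 ∨ in0) ∨ in3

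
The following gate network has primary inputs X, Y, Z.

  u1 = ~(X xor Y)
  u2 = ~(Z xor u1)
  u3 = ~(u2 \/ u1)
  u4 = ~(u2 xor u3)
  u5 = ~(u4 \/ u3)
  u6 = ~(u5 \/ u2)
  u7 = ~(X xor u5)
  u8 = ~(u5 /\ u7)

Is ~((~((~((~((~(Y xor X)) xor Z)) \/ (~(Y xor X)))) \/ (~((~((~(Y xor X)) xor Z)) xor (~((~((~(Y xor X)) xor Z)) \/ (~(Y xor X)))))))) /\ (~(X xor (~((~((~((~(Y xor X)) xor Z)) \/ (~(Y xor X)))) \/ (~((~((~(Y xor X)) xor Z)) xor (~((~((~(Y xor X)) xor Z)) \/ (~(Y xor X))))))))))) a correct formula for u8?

u1 = ~(X xor Y)
u2 = ~(Z xor u1) = ~(Z xor (~(X xor Y)))
u3 = ~(u2 \/ u1) = ~((~(Z xor (~(X xor Y)))) \/ (~(X xor Y)))
u4 = ~(u2 xor u3) = ~((~(Z xor (~(X xor Y)))) xor (~((~(Z xor (~(X xor Y)))) \/ (~(X xor Y)))))
u5 = ~(u4 \/ u3) = ~((~((~(Z xor (~(X xor Y)))) xor (~((~(Z xor (~(X xor Y)))) \/ (~(X xor Y)))))) \/ (~((~(Z xor (~(X xor Y)))) \/ (~(X xor Y)))))
u7 = ~(X xor u5) = ~(X xor (~((~((~(Z xor (~(X xor Y)))) xor (~((~(Z xor (~(X xor Y)))) \/ (~(X xor Y)))))) \/ (~((~(Z xor (~(X xor Y)))) \/ (~(X xor Y)))))))
u8 = ~(u5 /\ u7) = ~((~((~((~(Z xor (~(X xor Y)))) xor (~((~(Z xor (~(X xor Y)))) \/ (~(X xor Y)))))) \/ (~((~(Z xor (~(X xor Y)))) \/ (~(X xor Y)))))) /\ (~(X xor (~((~((~(Z xor (~(X xor Y)))) xor (~((~(Z xor (~(X xor Y)))) \/ (~(X xor Y)))))) \/ (~((~(Z xor (~(X xor Y)))) \/ (~(X xor Y)))))))))
At X=1, Y=0, Z=0: circuit gives 0, formula gives 0.
At X=0, Y=0, Z=0: circuit gives 1, formula gives 1.
Agrees on all 8 inputs.

Yes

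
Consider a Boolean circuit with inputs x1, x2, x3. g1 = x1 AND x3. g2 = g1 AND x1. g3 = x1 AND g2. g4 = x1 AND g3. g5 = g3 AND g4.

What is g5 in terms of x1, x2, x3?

(x1 AND ((x1 AND x3) AND x1)) AND (x1 AND (x1 AND ((x1 AND x3) AND x1)))

g1 = x1 AND x3
g2 = g1 AND x1 = (x1 AND x3) AND x1
g3 = x1 AND g2 = x1 AND ((x1 AND x3) AND x1)
g4 = x1 AND g3 = x1 AND (x1 AND ((x1 AND x3) AND x1))
g5 = g3 AND g4 = (x1 AND ((x1 AND x3) AND x1)) AND (x1 AND (x1 AND ((x1 AND x3) AND x1)))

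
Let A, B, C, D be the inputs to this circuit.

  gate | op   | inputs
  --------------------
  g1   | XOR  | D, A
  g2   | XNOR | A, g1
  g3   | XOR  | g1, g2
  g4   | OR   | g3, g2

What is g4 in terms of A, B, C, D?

((D XOR A) XOR (A XNOR (D XOR A))) OR (A XNOR (D XOR A))

g1 = D XOR A
g2 = A XNOR g1 = A XNOR (D XOR A)
g3 = g1 XOR g2 = (D XOR A) XOR (A XNOR (D XOR A))
g4 = g3 OR g2 = ((D XOR A) XOR (A XNOR (D XOR A))) OR (A XNOR (D XOR A))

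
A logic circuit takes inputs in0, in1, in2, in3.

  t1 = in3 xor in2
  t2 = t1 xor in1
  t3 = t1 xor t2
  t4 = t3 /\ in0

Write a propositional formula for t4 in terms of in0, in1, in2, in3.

t1 = in3 xor in2
t2 = t1 xor in1 = (in3 xor in2) xor in1
t3 = t1 xor t2 = (in3 xor in2) xor ((in3 xor in2) xor in1)
t4 = t3 /\ in0 = ((in3 xor in2) xor ((in3 xor in2) xor in1)) /\ in0

((in3 xor in2) xor ((in3 xor in2) xor in1)) /\ in0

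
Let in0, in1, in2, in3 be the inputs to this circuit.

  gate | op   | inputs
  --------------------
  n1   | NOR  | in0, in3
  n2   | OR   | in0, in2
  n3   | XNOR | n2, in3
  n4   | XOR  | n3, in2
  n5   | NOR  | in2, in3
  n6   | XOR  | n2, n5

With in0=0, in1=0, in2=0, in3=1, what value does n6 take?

0

n2 = 0 OR 0 = 0
n5 = 0 NOR 1 = 0
n6 = 0 XOR 0 = 0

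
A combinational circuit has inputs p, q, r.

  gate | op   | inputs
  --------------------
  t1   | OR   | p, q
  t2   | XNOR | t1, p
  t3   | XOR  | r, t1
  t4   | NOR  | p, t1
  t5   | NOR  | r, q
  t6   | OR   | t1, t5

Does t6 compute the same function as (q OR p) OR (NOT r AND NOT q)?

t1 = p OR q
t5 = r NOR q
t6 = t1 OR t5 = (p OR q) OR (r NOR q)
At p=0, q=0, r=1: circuit gives 0, formula gives 0.
At p=0, q=0, r=0: circuit gives 1, formula gives 1.
Agrees on all 8 inputs.

Yes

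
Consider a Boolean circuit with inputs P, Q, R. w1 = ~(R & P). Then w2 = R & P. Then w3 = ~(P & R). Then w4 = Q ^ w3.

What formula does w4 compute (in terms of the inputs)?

w3 = ~(P & R)
w4 = Q ^ w3 = Q ^ (~(P & R))

Q ^ (~(P & R))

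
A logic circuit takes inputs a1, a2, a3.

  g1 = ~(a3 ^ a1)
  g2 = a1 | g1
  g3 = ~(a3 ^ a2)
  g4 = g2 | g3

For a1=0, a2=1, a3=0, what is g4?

1

g1 = ~(0 ^ 0) = 1
g2 = 0 | 1 = 1
g3 = ~(0 ^ 1) = 0
g4 = 1 | 0 = 1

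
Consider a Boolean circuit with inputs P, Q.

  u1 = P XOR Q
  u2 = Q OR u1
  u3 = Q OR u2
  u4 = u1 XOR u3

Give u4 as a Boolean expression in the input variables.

u1 = P XOR Q
u2 = Q OR u1 = Q OR (P XOR Q)
u3 = Q OR u2 = Q OR (Q OR (P XOR Q))
u4 = u1 XOR u3 = (P XOR Q) XOR (Q OR (Q OR (P XOR Q)))

(P XOR Q) XOR (Q OR (Q OR (P XOR Q)))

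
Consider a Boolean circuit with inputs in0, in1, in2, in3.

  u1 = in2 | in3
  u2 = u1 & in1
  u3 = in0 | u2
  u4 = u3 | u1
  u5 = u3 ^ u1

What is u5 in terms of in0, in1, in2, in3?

u1 = in2 | in3
u2 = u1 & in1 = (in2 | in3) & in1
u3 = in0 | u2 = in0 | ((in2 | in3) & in1)
u5 = u3 ^ u1 = (in0 | ((in2 | in3) & in1)) ^ (in2 | in3)

(in0 | ((in2 | in3) & in1)) ^ (in2 | in3)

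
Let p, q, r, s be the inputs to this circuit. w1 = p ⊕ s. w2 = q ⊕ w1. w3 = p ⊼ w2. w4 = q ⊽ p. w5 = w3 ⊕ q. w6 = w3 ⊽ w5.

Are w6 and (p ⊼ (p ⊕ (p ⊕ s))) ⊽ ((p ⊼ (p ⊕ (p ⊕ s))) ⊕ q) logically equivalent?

No

w1 = p ⊕ s
w2 = q ⊕ w1 = q ⊕ (p ⊕ s)
w3 = p ⊼ w2 = p ⊼ (q ⊕ (p ⊕ s))
w5 = w3 ⊕ q = (p ⊼ (q ⊕ (p ⊕ s))) ⊕ q
w6 = w3 ⊽ w5 = (p ⊼ (q ⊕ (p ⊕ s))) ⊽ ((p ⊼ (q ⊕ (p ⊕ s))) ⊕ q)
At p=1, q=0, r=0, s=0: circuit gives 1, formula gives 0.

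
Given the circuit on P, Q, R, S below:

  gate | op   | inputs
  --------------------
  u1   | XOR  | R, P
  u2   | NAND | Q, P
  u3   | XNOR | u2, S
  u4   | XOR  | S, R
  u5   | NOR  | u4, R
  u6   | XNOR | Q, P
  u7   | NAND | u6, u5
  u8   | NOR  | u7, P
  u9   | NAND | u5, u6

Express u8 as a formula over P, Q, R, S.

u4 = S XOR R
u5 = u4 NOR R = (S XOR R) NOR R
u6 = Q XNOR P
u7 = u6 NAND u5 = (Q XNOR P) NAND ((S XOR R) NOR R)
u8 = u7 NOR P = ((Q XNOR P) NAND ((S XOR R) NOR R)) NOR P

((Q XNOR P) NAND ((S XOR R) NOR R)) NOR P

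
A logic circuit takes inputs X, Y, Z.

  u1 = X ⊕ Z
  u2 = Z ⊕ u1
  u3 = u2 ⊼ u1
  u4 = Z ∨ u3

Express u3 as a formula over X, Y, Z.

(Z ⊕ (X ⊕ Z)) ⊼ (X ⊕ Z)

u1 = X ⊕ Z
u2 = Z ⊕ u1 = Z ⊕ (X ⊕ Z)
u3 = u2 ⊼ u1 = (Z ⊕ (X ⊕ Z)) ⊼ (X ⊕ Z)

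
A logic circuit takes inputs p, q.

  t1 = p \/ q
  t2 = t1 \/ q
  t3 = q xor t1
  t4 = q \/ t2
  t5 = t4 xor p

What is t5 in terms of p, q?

(q \/ ((p \/ q) \/ q)) xor p

t1 = p \/ q
t2 = t1 \/ q = (p \/ q) \/ q
t4 = q \/ t2 = q \/ ((p \/ q) \/ q)
t5 = t4 xor p = (q \/ ((p \/ q) \/ q)) xor p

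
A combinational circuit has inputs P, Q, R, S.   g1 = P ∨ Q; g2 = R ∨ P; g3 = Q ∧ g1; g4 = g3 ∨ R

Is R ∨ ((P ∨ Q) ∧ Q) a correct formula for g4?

g1 = P ∨ Q
g3 = Q ∧ g1 = Q ∧ (P ∨ Q)
g4 = g3 ∨ R = (Q ∧ (P ∨ Q)) ∨ R
At P=0, Q=0, R=0, S=0: circuit gives 0, formula gives 0.
At P=0, Q=0, R=1, S=0: circuit gives 1, formula gives 1.
Agrees on all 16 inputs.

Yes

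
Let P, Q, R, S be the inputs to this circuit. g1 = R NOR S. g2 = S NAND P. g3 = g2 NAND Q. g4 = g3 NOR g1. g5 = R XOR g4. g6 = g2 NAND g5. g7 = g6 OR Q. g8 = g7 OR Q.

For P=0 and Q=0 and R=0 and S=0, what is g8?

g1 = 0 NOR 0 = 1
g2 = 0 NAND 0 = 1
g3 = 1 NAND 0 = 1
g4 = 1 NOR 1 = 0
g5 = 0 XOR 0 = 0
g6 = 1 NAND 0 = 1
g7 = 1 OR 0 = 1
g8 = 1 OR 0 = 1

1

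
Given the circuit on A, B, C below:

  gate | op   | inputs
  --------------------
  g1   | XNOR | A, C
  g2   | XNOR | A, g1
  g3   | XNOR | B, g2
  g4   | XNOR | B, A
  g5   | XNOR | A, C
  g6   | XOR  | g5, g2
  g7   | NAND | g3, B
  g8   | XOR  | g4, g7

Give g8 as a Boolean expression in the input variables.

g1 = A XNOR C
g2 = A XNOR g1 = A XNOR (A XNOR C)
g3 = B XNOR g2 = B XNOR (A XNOR (A XNOR C))
g4 = B XNOR A
g7 = g3 NAND B = (B XNOR (A XNOR (A XNOR C))) NAND B
g8 = g4 XOR g7 = (B XNOR A) XOR ((B XNOR (A XNOR (A XNOR C))) NAND B)

(B XNOR A) XOR ((B XNOR (A XNOR (A XNOR C))) NAND B)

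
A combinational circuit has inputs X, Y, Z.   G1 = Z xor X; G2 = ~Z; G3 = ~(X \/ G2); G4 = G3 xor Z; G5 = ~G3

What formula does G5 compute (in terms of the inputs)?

~(~(X \/ ~Z))

G2 = ~Z
G3 = ~(X \/ G2) = ~(X \/ ~Z)
G5 = ~G3 = ~(~(X \/ ~Z))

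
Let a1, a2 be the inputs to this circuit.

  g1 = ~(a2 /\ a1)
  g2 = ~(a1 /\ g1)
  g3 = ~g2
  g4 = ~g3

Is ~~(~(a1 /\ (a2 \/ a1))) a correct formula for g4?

No

g1 = ~(a2 /\ a1)
g2 = ~(a1 /\ g1) = ~(a1 /\ (~(a2 /\ a1)))
g3 = ~g2 = ~(~(a1 /\ (~(a2 /\ a1))))
g4 = ~g3 = ~~(~(a1 /\ (~(a2 /\ a1))))
At a1=1, a2=1: circuit gives 1, formula gives 0.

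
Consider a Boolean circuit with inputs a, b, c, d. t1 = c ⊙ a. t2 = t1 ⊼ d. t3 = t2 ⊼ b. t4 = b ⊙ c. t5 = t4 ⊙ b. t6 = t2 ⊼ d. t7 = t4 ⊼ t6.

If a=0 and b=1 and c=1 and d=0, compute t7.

t1 = 1 ⊙ 0 = 0
t2 = 0 ⊼ 0 = 1
t4 = 1 ⊙ 1 = 1
t6 = 1 ⊼ 0 = 1
t7 = 1 ⊼ 1 = 0

0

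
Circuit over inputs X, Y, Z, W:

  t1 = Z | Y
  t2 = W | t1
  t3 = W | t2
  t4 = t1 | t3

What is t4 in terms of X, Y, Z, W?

t1 = Z | Y
t2 = W | t1 = W | (Z | Y)
t3 = W | t2 = W | (W | (Z | Y))
t4 = t1 | t3 = (Z | Y) | (W | (W | (Z | Y)))

(Z | Y) | (W | (W | (Z | Y)))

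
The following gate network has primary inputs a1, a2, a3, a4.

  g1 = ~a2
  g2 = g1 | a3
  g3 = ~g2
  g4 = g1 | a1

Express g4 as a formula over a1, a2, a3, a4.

g1 = ~a2
g4 = g1 | a1 = ~a2 | a1

~a2 | a1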